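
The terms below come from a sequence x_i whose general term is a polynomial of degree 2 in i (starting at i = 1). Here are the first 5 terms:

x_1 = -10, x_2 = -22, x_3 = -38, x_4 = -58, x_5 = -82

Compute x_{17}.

1st diffs: -12, -16, -20, -24.
2nd diffs: -4, -4, -4 (constant).
Newton forward-difference form: x_i = -10 + (-12)·C(i-1,1) + (-4)·C(i-1,2).
At i = 17: i-1 = 16, so x_{17} = -10 - 192 - 480 = -682.

-682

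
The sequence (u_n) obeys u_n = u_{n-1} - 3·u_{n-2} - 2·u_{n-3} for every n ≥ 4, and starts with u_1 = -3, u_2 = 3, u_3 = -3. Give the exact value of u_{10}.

Iterate the recurrence:
u_4 = -6;  u_5 = -3;  u_6 = 21;  u_7 = 42;  u_8 = -15;  u_9 = -183;  u_{10} = -222.

-222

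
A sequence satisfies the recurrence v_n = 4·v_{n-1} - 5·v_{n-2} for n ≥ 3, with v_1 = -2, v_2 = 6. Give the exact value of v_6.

Applying the relation repeatedly:
v_3 = 34;  v_4 = 106;  v_5 = 254;  v_6 = 486.

486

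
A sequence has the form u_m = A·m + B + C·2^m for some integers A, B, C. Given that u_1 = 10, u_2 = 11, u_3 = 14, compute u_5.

36

At m = 1, 2, 3: A + B + 2C = 10; 2A + B + 4C = 11; 3A + B + 8C = 14.
Subtracting the first from the second: A + 2C = 1.
Subtracting the second from the third: A + 4C = 3.
Solving: C = 1, A = -1, then B = 9.
So u_m = -1·m + 9 + 1·2^m; at m=5 this is 36.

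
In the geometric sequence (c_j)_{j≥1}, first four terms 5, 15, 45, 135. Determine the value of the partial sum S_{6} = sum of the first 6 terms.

1820

Common ratio r = 3.
c_j = 5·3^(j-1).
S = 5·(3^6 - 1)/(3 - 1) = 5·(729 - 1)/(2) = 1820.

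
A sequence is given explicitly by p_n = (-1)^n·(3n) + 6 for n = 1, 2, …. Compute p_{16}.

(-1)^16 = 1; 3n at n=16 is 48; so p_{16} = 54.

54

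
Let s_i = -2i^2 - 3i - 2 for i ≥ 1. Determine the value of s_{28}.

s_{28} = -2·28^2 - 3·28 - 2 = -1654.

-1654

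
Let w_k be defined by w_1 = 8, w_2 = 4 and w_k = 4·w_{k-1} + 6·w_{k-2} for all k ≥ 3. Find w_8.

Iterate the recurrence:
w_3 = 64, w_4 = 280, w_5 = 1504, w_6 = 7696, w_7 = 39808, w_8 = 205408.

205408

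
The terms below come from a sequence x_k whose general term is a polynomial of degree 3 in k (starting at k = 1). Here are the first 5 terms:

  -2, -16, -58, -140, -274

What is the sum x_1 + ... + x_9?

1st diffs: -14, -42, -82, -134.
2nd diffs: -28, -40, -52.
3rd diffs: -12, -12 (constant).
So x_k = -2k^3 - 2k^2 + 6k - 4.
Continuing: -472, -746, -1108, -1570.
Summing k = 1..9 (9 terms) gives -4386.

-4386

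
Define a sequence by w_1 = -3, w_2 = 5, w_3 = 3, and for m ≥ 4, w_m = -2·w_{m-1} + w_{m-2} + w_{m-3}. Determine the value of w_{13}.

Applying the relation repeatedly:
w_4 = -4  w_5 = 16  w_6 = -33  w_7 = 78  w_8 = -173  w_9 = 391  w_{10} = -877  w_{11} = 1972  w_{12} = -4430  w_{13} = 9955.

9955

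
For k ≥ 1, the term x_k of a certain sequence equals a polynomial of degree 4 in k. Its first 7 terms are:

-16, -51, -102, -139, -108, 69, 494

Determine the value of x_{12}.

11589

1st diffs: -35, -51, -37, 31, 177, 425.
2nd diffs: -16, 14, 68, 146, 248.
3rd diffs: 30, 54, 78, 102.
4th diffs: 24, 24, 24 (constant).
So x_k = k^4 - 5k^3 - 3k^2 - 6k - 3.
Evaluating at k = 12 gives x_{12} = 11589.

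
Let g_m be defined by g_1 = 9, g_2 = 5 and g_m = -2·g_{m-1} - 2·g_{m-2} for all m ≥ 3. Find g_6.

-20

Compute successive terms:
g_3 = -28;  g_4 = 46;  g_5 = -36;  g_6 = -20.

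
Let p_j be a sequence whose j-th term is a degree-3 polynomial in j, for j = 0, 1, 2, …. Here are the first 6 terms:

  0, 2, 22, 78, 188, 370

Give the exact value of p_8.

1528

1st diffs: 2, 20, 56, 110, 182.
2nd diffs: 18, 36, 54, 72.
3rd diffs: 18, 18, 18 (constant).
Newton forward-difference form: p_j = 2·C(j,1) + 18·C(j,2) + 18·C(j,3).
At j = 8: j = 8, so p_8 = 16 + 504 + 1008 = 1528.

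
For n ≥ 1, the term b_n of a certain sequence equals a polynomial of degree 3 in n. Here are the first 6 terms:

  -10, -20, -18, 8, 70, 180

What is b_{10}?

1st diffs: -10, 2, 26, 62, 110.
2nd diffs: 12, 24, 36, 48.
3rd diffs: 12, 12, 12 (constant).
Newton forward-difference form: b_n = -10 + (-10)·C(n-1,1) + 12·C(n-1,2) + 12·C(n-1,3).
At n = 10: n-1 = 9, so b_{10} = -10 - 90 + 432 + 1008 = 1340.

1340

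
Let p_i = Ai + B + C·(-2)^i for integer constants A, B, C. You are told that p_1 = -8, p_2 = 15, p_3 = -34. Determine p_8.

1017

Plug in i = 1, 2, 3: A + B - 2C = -8; 2A + B + 4C = 15; 3A + B - 8C = -34.
Subtracting the first from the second: A + 6C = 23.
Subtracting the second from the third: A - 12C = -49.
Solving: C = 4, A = -1, then B = 1.
So p_i = -1·i + 1 + 4·(-2)^i; at i=8 this is 1017.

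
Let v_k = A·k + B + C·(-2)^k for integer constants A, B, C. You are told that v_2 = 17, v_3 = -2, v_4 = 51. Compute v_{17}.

-262060

Write the equations: 2A + B + 4C = 17; 3A + B - 8C = -2; 4A + B + 16C = 51.
Subtracting the first from the second: A - 12C = -19.
Subtracting the second from the third: A + 24C = 53.
Solving: C = 2, A = 5, then B = -1.
Hence v_{17} = 5·17 + (-1) + 2·(-131072) = -262060.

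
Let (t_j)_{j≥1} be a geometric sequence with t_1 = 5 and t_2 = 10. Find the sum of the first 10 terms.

5115

Common ratio r = 2.
t_j = 5·2^(j-1).
S = 5·(2^10 - 1)/(2 - 1) = 5·(1024 - 1)/(1) = 5115.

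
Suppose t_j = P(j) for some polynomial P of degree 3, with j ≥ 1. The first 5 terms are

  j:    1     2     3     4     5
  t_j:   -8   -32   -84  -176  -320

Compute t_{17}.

1st diffs: -24, -52, -92, -144.
2nd diffs: -28, -40, -52.
3rd diffs: -12, -12 (constant).
Newton forward-difference form: t_j = -8 + (-24)·C(j-1,1) + (-28)·C(j-1,2) + (-12)·C(j-1,3).
At j = 17: j-1 = 16, so t_{17} = -8 - 384 - 3360 - 6720 = -10472.

-10472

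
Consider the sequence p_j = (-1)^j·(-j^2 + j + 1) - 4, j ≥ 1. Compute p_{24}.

(-1)^24 = 1; -j^2 + j + 1 at j=24 is -551; so p_{24} = -555.

-555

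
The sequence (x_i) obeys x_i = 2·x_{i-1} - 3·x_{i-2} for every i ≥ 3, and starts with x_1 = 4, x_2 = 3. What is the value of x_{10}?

-453

Iterate the recurrence:
x_3 = -6  x_4 = -21  x_5 = -24  x_6 = 15  x_7 = 102  x_8 = 159  x_9 = 12  x_{10} = -453.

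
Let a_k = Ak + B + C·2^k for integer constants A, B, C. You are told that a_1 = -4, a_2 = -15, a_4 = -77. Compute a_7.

-640

At k = 1, 2, 4: A + B + 2C = -4; 2A + B + 4C = -15; 4A + B + 16C = -77.
Subtracting the first from the second: A + 2C = -11.
Subtracting the second from the third: 2A + 12C = -62.
Solving: C = -5, A = -1, then B = 7.
Therefore a_7 = -7 + 7 + (-5)·128 = -640.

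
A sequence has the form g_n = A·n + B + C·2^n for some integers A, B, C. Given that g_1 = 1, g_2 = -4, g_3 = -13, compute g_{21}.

Write the equations: A + B + 2C = 1; 2A + B + 4C = -4; 3A + B + 8C = -13.
Subtracting the first from the second: A + 2C = -5.
Subtracting the second from the third: A + 4C = -9.
Solving: C = -2, A = -1, then B = 6.
Therefore g_{21} = -21 + 6 + (-2)·2097152 = -4194319.

-4194319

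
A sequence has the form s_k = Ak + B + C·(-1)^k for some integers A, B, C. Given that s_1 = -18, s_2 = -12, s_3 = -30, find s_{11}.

At k = 1, 2, 3: A + B - C = -18; 2A + B + C = -12; 3A + B - C = -30.
Subtracting the first from the second: A + 2C = 6.
Subtracting the second from the third: A - 2C = -18.
Solving: C = 6, A = -6, then B = -6.
Hence s_{11} = -6·11 + (-6) + 6·(-1) = -78.

-78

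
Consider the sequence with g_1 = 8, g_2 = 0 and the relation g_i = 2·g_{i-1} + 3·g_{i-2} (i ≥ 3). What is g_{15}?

g_3 = 24  g_4 = 48  g_5 = 168  …  g_{12} = 354288  g_{13} = 1062888  g_{14} = 3188640  g_{15} = 9565944.
(Characteristic roots are 3 and -1.)

9565944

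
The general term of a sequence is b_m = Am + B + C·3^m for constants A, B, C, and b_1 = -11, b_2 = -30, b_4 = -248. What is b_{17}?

-387420507

The three given values yield: A + B + 3C = -11; 2A + B + 9C = -30; 4A + B + 81C = -248.
Subtracting the first from the second: A + 6C = -19.
Subtracting the second from the third: 2A + 72C = -218.
Solving: C = -3, A = -1, then B = -1.
Therefore b_{17} = -17 + (-1) + (-3)·129140163 = -387420507.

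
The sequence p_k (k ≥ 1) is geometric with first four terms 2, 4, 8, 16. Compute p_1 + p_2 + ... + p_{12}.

Common ratio r = 2.
p_k = 2·2^(k-1).
S = 2·(2^12 - 1)/(2 - 1) = 2·(4096 - 1)/(1) = 8190.

8190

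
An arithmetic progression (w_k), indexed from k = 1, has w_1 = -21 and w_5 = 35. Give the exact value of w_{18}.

Common difference d = (35 - (-21)) / (5 - 1) = 14.
w_k = -21 + (k - 1)·14.
w_{18} = -21 + 17·14 = 217.

217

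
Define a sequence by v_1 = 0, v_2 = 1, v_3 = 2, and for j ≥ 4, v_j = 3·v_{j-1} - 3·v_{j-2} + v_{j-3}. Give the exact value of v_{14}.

13

Compute successive terms:
v_4 = 3; v_5 = 4; v_6 = 5; …; v_{11} = 10; v_{12} = 11; v_{13} = 12; v_{14} = 13.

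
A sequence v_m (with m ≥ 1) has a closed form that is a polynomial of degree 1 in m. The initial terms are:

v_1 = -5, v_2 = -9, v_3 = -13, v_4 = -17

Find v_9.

-37

1st diffs: -4, -4, -4 (constant).
So v_m = -4m - 1.
Evaluating at m = 9 gives v_9 = -37.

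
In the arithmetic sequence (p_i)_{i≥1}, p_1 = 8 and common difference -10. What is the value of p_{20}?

-182

p_i = 8 + (i - 1)·(-10).
p_{20} = 8 + 19·(-10) = -182.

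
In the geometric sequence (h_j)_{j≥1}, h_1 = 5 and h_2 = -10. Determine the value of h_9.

1280

Common ratio r = -2.
h_j = 5·(-2)^(j-1).
h_9 = 5·(-2)^8 = 1280.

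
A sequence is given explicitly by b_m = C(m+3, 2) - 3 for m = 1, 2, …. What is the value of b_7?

C(10, 2) = 45, so b_7 = 42.

42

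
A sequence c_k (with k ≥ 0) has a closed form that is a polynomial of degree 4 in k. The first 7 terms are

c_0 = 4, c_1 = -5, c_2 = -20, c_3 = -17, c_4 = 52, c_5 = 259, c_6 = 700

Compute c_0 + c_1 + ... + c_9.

1st diffs: -9, -15, 3, 69, 207, 441.
2nd diffs: -6, 18, 66, 138, 234.
3rd diffs: 24, 48, 72, 96.
4th diffs: 24, 24, 24 (constant).
Newton forward-difference form: c_k = 4 + (-9)·C(k,1) + (-6)·C(k,2) + 24·C(k,3) + 24·C(k,4).
Continuing: 1495, 2788, 4747.
Summing k = 0..9 (10 terms) gives 10003.

10003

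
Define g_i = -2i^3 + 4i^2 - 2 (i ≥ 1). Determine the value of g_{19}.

g_{19} = -2·19^3 + 4·19^2 - 2 = -12276.

-12276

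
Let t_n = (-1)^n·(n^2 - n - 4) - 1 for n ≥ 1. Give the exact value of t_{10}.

85

(-1)^10 = 1; n^2 - n - 4 at n=10 is 86; so t_{10} = 85.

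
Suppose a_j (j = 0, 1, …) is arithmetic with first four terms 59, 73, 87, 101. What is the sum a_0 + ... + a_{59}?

28320

Common difference d = 14.
a_j = 59 + (j - 0)·14.
a_{59} = 885; S = 60·(59 + 885)/2 = 28320.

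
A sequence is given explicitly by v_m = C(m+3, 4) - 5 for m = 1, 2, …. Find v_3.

C(6, 4) = 15, so v_3 = 10.

10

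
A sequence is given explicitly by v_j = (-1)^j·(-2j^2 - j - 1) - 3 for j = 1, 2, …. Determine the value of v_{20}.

(-1)^20 = 1; -2j^2 - j - 1 at j=20 is -821; so v_{20} = -824.

-824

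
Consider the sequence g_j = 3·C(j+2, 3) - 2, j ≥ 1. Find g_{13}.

1363

C(15, 3) = 455, so g_{13} = 1363.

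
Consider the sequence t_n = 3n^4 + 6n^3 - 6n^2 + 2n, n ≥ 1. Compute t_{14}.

t_{14} = 3·14^4 + 6·14^3 - 6·14^2 + 2·14 = 130564.

130564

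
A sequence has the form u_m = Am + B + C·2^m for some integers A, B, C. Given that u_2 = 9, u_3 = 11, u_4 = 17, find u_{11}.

2035

Write the equations: 2A + B + 4C = 9; 3A + B + 8C = 11; 4A + B + 16C = 17.
Subtracting the first from the second: A + 4C = 2.
Subtracting the second from the third: A + 8C = 6.
Solving: C = 1, A = -2, then B = 9.
Hence u_{11} = -2·11 + 9 + 1·2048 = 2035.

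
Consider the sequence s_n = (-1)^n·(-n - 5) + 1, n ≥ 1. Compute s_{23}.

29

(-1)^23 = -1; -n - 5 at n=23 is -28; so s_{23} = 29.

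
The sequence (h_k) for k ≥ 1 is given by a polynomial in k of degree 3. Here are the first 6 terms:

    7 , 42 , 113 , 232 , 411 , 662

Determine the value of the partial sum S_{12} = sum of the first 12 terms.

1st diffs: 35, 71, 119, 179, 251.
2nd diffs: 36, 48, 60, 72.
3rd diffs: 12, 12, 12 (constant).
So h_k = 2k^3 + 6k^2 + 3k - 4.
Continuing: …, 997, 1428, 1967, 2626, …, h_{12} = 4352.
Summing k = 1..12 (12 terms) gives 16254.

16254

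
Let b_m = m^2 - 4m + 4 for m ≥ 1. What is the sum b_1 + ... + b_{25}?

4325

Over m = 1..25: Σm = 325, Σm² = 5525.
Total = (1)·5525 + (-4)·325 + (4)·25 = 4325.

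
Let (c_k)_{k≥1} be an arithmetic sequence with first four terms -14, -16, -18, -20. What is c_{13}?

Common difference d = -2.
c_k = -14 + (k - 1)·(-2).
c_{13} = -14 + 12·(-2) = -38.

-38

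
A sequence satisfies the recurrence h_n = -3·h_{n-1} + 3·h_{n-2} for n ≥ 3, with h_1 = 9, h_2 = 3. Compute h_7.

2673

Iterate the recurrence:
h_3 = 18; h_4 = -45; h_5 = 189; h_6 = -702; h_7 = 2673.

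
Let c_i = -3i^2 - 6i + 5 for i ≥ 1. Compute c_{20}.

c_{20} = -3·20^2 - 6·20 + 5 = -1315.

-1315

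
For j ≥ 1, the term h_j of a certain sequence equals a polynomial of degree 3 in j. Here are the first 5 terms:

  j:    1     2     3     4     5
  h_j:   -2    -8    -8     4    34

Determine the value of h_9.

1st diffs: -6, 0, 12, 30.
2nd diffs: 6, 12, 18.
3rd diffs: 6, 6 (constant).
Newton forward-difference form: h_j = -2 + (-6)·C(j-1,1) + 6·C(j-1,2) + 6·C(j-1,3).
At j = 9: j-1 = 8, so h_9 = -2 - 48 + 168 + 336 = 454.

454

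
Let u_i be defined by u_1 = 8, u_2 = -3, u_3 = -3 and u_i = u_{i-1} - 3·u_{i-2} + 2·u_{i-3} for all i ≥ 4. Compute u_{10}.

Applying the relation repeatedly:
u_4 = 22;  u_5 = 25;  u_6 = -47;  u_7 = -78;  u_8 = 113;  u_9 = 253;  u_{10} = -242.

-242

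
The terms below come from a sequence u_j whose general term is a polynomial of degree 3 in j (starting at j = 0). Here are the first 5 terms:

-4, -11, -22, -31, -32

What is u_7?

1st diffs: -7, -11, -9, -1.
2nd diffs: -4, 2, 8.
3rd diffs: 6, 6 (constant).
Newton forward-difference form: u_j = -4 + (-7)·C(j,1) + (-4)·C(j,2) + 6·C(j,3).
At j = 7: j = 7, so u_7 = -4 - 49 - 84 + 210 = 73.

73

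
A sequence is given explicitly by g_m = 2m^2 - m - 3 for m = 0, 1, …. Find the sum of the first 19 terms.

Over m = 0..18: Σm = 171, Σm² = 2109.
Total = (2)·2109 + (-1)·171 + (-3)·19 = 3990.

3990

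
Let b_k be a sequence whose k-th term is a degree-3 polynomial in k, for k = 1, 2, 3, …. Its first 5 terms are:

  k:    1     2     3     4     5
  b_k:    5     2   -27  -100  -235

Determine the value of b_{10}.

-2470

1st diffs: -3, -29, -73, -135.
2nd diffs: -26, -44, -62.
3rd diffs: -18, -18 (constant).
Newton forward-difference form: b_k = 5 + (-3)·C(k-1,1) + (-26)·C(k-1,2) + (-18)·C(k-1,3).
At k = 10: k-1 = 9, so b_{10} = 5 - 27 - 936 - 1512 = -2470.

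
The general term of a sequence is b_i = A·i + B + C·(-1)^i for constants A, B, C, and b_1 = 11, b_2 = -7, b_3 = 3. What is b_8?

Plug in i = 1, 2, 3: A + B - C = 11; 2A + B + C = -7; 3A + B - C = 3.
Subtracting the first from the second: A + 2C = -18.
Subtracting the second from the third: A - 2C = 10.
Solving: C = -7, A = -4, then B = 8.
Hence b_8 = -4·8 + 8 + (-7)·1 = -31.

-31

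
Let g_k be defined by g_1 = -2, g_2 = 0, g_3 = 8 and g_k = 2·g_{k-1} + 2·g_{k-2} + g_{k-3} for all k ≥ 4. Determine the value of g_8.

g_4 = 14; g_5 = 44; g_6 = 124; g_7 = 350; g_8 = 992.

992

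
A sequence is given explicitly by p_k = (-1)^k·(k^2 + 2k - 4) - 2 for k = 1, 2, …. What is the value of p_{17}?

(-1)^17 = -1; k^2 + 2k - 4 at k=17 is 319; so p_{17} = -321.

-321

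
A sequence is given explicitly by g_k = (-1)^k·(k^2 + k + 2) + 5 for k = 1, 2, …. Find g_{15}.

(-1)^15 = -1; k^2 + k + 2 at k=15 is 242; so g_{15} = -237.

-237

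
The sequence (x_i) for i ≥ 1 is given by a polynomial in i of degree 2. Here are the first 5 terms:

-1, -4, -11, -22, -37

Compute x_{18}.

1st diffs: -3, -7, -11, -15.
2nd diffs: -4, -4, -4 (constant).
Newton forward-difference form: x_i = -1 + (-3)·C(i-1,1) + (-4)·C(i-1,2).
At i = 18: i-1 = 17, so x_{18} = -1 - 51 - 544 = -596.

-596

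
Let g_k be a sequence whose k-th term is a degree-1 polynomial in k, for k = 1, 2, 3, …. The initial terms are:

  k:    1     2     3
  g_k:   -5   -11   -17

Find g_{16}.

-95

1st diffs: -6, -6 (constant).
So g_k = -6k + 1.
Evaluating at k = 16 gives g_{16} = -95.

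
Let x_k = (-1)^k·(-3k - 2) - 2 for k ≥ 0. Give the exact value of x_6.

(-1)^6 = 1; -3k - 2 at k=6 is -20; so x_6 = -22.

-22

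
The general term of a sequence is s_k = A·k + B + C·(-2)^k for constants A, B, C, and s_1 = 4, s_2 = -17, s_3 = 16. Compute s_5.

82

At k = 1, 2, 3: A + B - 2C = 4; 2A + B + 4C = -17; 3A + B - 8C = 16.
Subtracting the first from the second: A + 6C = -21.
Subtracting the second from the third: A - 12C = 33.
Solving: C = -3, A = -3, then B = 1.
Therefore s_5 = -15 + 1 + (-3)·(-32) = 82.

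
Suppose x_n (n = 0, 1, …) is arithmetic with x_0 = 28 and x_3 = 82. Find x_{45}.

Common difference d = (82 - 28) / (3 - 0) = 18.
x_n = 28 + (n - 0)·18.
x_{45} = 28 + 45·18 = 838.

838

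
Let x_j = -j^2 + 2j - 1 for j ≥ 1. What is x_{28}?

-729

x_{28} = -1·28^2 + 2·28 - 1 = -729.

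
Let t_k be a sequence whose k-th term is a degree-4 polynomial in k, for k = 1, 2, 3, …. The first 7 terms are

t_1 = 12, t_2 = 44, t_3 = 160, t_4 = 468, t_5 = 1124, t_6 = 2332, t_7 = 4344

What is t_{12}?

1st diffs: 32, 116, 308, 656, 1208, 2012.
2nd diffs: 84, 192, 348, 552, 804.
3rd diffs: 108, 156, 204, 252.
4th diffs: 48, 48, 48 (constant).
So t_k = 2k^4 - 2k^3 + 4k^2 + 4k + 4.
Evaluating at k = 12 gives t_{12} = 38644.

38644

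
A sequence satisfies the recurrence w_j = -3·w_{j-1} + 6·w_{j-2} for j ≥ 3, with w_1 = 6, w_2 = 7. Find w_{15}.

200383875

Iterate the recurrence:
w_3 = 15;  w_4 = -3;  w_5 = 99;  …;  w_{12} = -2397195;  w_{13} = 10482291;  w_{14} = -45830043;  w_{15} = 200383875.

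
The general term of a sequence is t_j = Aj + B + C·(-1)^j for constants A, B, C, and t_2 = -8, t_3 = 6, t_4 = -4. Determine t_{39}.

78

Plug in j = 2, 3, 4: 2A + B + C = -8; 3A + B - C = 6; 4A + B + C = -4.
Subtracting the first from the second: A - 2C = 14.
Subtracting the second from the third: A + 2C = -10.
Solving: C = -6, A = 2, then B = -6.
Therefore t_{39} = 78 + (-6) + (-6)·(-1) = 78.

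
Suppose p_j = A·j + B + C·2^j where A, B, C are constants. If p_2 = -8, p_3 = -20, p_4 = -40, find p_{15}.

At j = 2, 3, 4: 2A + B + 4C = -8; 3A + B + 8C = -20; 4A + B + 16C = -40.
Subtracting the first from the second: A + 4C = -12.
Subtracting the second from the third: A + 8C = -20.
Solving: C = -2, A = -4, then B = 8.
Hence p_{15} = -4·15 + 8 + (-2)·32768 = -65588.

-65588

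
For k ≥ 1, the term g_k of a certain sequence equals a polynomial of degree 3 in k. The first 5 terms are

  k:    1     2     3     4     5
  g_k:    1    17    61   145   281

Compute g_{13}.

4681

1st diffs: 16, 44, 84, 136.
2nd diffs: 28, 40, 52.
3rd diffs: 12, 12 (constant).
Newton forward-difference form: g_k = 1 + 16·C(k-1,1) + 28·C(k-1,2) + 12·C(k-1,3).
At k = 13: k-1 = 12, so g_{13} = 1 + 192 + 1848 + 2640 = 4681.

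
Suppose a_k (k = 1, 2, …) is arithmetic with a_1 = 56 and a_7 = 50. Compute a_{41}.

Common difference d = (50 - 56) / (7 - 1) = -1.
a_k = 56 + (k - 1)·(-1).
a_{41} = 56 + 40·(-1) = 16.

16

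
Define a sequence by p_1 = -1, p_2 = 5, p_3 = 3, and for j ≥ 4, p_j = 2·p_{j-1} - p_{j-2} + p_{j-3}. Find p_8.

Step forward from the initial values:
p_4 = 0; p_5 = 2; p_6 = 7; p_7 = 12; p_8 = 19.

19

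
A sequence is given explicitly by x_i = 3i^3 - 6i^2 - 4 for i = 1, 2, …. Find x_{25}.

43121

x_{25} = 3·25^3 - 6·25^2 - 4 = 43121.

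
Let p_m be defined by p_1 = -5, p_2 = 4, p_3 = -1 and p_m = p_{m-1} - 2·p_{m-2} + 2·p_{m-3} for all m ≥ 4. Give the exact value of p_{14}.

Compute successive terms:
p_4 = -19; p_5 = -9; p_6 = 27; …; p_{11} = 39; p_{12} = -249; p_{13} = -89; p_{14} = 487.

487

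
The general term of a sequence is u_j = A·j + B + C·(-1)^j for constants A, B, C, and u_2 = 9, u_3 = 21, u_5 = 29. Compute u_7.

37

The three given values yield: 2A + B + C = 9; 3A + B - C = 21; 5A + B - C = 29.
Subtracting the first from the second: A - 2C = 12.
Subtracting the second from the third: 2A = 8.
Solving: C = -4, A = 4, then B = 5.
So u_j = 4·j + 5 + (-4)·(-1)^j; at j=7 this is 37.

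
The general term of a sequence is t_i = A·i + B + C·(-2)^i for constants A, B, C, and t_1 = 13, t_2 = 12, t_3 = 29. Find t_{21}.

Plug in i = 1, 2, 3: A + B - 2C = 13; 2A + B + 4C = 12; 3A + B - 8C = 29.
Subtracting the first from the second: A + 6C = -1.
Subtracting the second from the third: A - 12C = 17.
Solving: C = -1, A = 5, then B = 6.
So t_i = 5·i + 6 + (-1)·(-2)^i; at i=21 this is 2097263.

2097263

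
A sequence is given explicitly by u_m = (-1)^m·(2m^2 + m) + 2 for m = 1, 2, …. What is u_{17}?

(-1)^17 = -1; 2m^2 + m at m=17 is 595; so u_{17} = -593.

-593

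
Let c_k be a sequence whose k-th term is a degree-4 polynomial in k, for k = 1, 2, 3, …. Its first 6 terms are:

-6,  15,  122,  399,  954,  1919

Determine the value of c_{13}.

1st diffs: 21, 107, 277, 555, 965.
2nd diffs: 86, 170, 278, 410.
3rd diffs: 84, 108, 132.
4th diffs: 24, 24 (constant).
Newton forward-difference form: c_k = -6 + 21·C(k-1,1) + 86·C(k-1,2) + 84·C(k-1,3) + 24·C(k-1,4).
At k = 13: k-1 = 12, so c_{13} = -6 + 252 + 5676 + 18480 + 11880 = 36282.

36282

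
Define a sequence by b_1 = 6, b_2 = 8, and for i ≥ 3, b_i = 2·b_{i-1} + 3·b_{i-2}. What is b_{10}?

68888

Applying the relation repeatedly:
b_3 = 34;  b_4 = 92;  b_5 = 286;  b_6 = 848;  b_7 = 2554;  b_8 = 7652;  b_9 = 22966;  b_{10} = 68888.
(Characteristic roots are 3 and -1.)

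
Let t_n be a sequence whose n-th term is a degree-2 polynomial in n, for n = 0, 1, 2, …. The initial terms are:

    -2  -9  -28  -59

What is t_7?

1st diffs: -7, -19, -31.
2nd diffs: -12, -12 (constant).
Newton forward-difference form: t_n = -2 + (-7)·C(n,1) + (-12)·C(n,2).
At n = 7: n = 7, so t_7 = -2 - 49 - 252 = -303.

-303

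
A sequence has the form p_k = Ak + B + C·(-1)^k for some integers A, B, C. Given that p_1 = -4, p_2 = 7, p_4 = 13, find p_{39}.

110

Plug in k = 1, 2, 4: A + B - C = -4; 2A + B + C = 7; 4A + B + C = 13.
Subtracting the first from the second: A + 2C = 11.
Subtracting the second from the third: 2A = 6.
Solving: C = 4, A = 3, then B = -3.
Hence p_{39} = 3·39 + (-3) + 4·(-1) = 110.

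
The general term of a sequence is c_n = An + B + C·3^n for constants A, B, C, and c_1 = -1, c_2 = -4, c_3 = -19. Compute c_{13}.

At n = 1, 2, 3: A + B + 3C = -1; 2A + B + 9C = -4; 3A + B + 27C = -19.
Subtracting the first from the second: A + 6C = -3.
Subtracting the second from the third: A + 18C = -15.
Solving: C = -1, A = 3, then B = -1.
Therefore c_{13} = 39 + (-1) + (-1)·1594323 = -1594285.

-1594285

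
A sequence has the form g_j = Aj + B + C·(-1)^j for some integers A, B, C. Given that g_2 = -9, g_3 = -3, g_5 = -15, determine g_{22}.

-129

Write the equations: 2A + B + C = -9; 3A + B - C = -3; 5A + B - C = -15.
Subtracting the first from the second: A - 2C = 6.
Subtracting the second from the third: 2A = -12.
Solving: C = -6, A = -6, then B = 9.
Hence g_{22} = -6·22 + 9 + (-6)·1 = -129.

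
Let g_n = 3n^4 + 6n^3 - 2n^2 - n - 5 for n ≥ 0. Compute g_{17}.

g_{17} = 3·17^4 + 6·17^3 - 2·17^2 - 1·17 - 5 = 279441.

279441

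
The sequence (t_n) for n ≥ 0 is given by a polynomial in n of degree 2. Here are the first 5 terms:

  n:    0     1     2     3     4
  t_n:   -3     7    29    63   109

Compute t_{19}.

1st diffs: 10, 22, 34, 46.
2nd diffs: 12, 12, 12 (constant).
Newton forward-difference form: t_n = -3 + 10·C(n,1) + 12·C(n,2).
At n = 19: n = 19, so t_{19} = -3 + 190 + 2052 = 2239.

2239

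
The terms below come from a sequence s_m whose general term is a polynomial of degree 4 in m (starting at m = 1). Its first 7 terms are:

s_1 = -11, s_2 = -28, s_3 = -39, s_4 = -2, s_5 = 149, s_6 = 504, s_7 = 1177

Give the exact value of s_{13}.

21301

1st diffs: -17, -11, 37, 151, 355, 673.
2nd diffs: 6, 48, 114, 204, 318.
3rd diffs: 42, 66, 90, 114.
4th diffs: 24, 24, 24 (constant).
Newton forward-difference form: s_m = -11 + (-17)·C(m-1,1) + 6·C(m-1,2) + 42·C(m-1,3) + 24·C(m-1,4).
At m = 13: m-1 = 12, so s_{13} = -11 - 204 + 396 + 9240 + 11880 = 21301.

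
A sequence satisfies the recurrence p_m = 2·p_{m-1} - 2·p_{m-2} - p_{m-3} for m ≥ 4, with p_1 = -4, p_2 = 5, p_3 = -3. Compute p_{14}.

-1019

Compute successive terms:
p_4 = -12;  p_5 = -23;  p_6 = -19;  …;  p_{11} = -183;  p_{12} = -827;  p_{13} = -1428;  p_{14} = -1019.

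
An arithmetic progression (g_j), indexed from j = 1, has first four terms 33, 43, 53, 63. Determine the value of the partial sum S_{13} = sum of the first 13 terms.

1209

Common difference d = 10.
g_j = 33 + (j - 1)·10.
g_{13} = 153; S = 13·(33 + 153)/2 = 1209.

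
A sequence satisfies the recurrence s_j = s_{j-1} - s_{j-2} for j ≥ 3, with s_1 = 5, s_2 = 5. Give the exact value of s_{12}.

0

Applying the relation repeatedly:
s_3 = 0; s_4 = -5; s_5 = -5; s_6 = 0; s_7 = 5; s_8 = 5; s_9 = 0; s_{10} = -5; s_{11} = -5; s_{12} = 0.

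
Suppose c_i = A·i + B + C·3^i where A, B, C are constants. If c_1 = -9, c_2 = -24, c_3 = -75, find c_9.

The three given values yield: A + B + 3C = -9; 2A + B + 9C = -24; 3A + B + 27C = -75.
Subtracting the first from the second: A + 6C = -15.
Subtracting the second from the third: A + 18C = -51.
Solving: C = -3, A = 3, then B = -3.
So c_i = 3·i + (-3) + (-3)·3^i; at i=9 this is -59025.

-59025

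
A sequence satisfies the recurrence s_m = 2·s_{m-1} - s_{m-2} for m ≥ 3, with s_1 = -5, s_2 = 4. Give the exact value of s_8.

58

s_3 = 13;  s_4 = 22;  s_5 = 31;  s_6 = 40;  s_7 = 49;  s_8 = 58.
(Characteristic roots are 1 and 1.)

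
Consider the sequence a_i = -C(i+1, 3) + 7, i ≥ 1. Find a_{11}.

C(12, 3) = 220, so a_{11} = -213.

-213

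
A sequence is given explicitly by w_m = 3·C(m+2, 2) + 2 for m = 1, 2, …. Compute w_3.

32

C(5, 2) = 10, so w_3 = 32.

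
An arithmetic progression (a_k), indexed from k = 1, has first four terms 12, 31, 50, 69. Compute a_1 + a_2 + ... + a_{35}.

Common difference d = 19.
a_k = 12 + (k - 1)·19.
a_{35} = 658; S = 35·(12 + 658)/2 = 11725.

11725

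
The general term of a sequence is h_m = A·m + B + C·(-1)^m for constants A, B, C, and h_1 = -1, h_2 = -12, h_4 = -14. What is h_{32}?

-42

Write the equations: A + B - C = -1; 2A + B + C = -12; 4A + B + C = -14.
Subtracting the first from the second: A + 2C = -11.
Subtracting the second from the third: 2A = -2.
Solving: C = -5, A = -1, then B = -5.
Therefore h_{32} = -32 + (-5) + (-5)·1 = -42.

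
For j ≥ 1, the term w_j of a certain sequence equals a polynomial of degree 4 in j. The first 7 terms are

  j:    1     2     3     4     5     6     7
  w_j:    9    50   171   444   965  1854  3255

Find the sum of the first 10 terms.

1st diffs: 41, 121, 273, 521, 889, 1401.
2nd diffs: 80, 152, 248, 368, 512.
3rd diffs: 72, 96, 120, 144.
4th diffs: 24, 24, 24 (constant).
Newton forward-difference form: w_j = 9 + 41·C(j-1,1) + 80·C(j-1,2) + 72·C(j-1,3) + 24·C(j-1,4).
Continuing: 5336, 8289, 12330.
Summing j = 1..10 (10 terms) gives 32703.

32703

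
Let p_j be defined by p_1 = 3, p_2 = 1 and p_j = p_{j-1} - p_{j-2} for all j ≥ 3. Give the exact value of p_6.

2

Applying the relation repeatedly:
p_3 = -2, p_4 = -3, p_5 = -1, p_6 = 2.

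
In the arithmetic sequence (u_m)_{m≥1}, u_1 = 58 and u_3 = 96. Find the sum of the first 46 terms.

Common difference d = (96 - 58) / (3 - 1) = 19.
u_m = 58 + (m - 1)·19.
u_{46} = 913; S = 46·(58 + 913)/2 = 22333.

22333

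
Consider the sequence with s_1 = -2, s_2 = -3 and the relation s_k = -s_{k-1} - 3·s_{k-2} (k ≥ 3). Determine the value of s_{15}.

-6831

Iterate the recurrence:
s_3 = 9; s_4 = 0; s_5 = -27; …; s_{12} = -945; s_{13} = 1998; s_{14} = 837; s_{15} = -6831.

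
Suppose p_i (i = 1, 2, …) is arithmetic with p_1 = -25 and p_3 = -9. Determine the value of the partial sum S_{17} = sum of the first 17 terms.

Common difference d = (-9 - (-25)) / (3 - 1) = 8.
p_i = -25 + (i - 1)·8.
p_{17} = 103; S = 17·(-25 + 103)/2 = 663.

663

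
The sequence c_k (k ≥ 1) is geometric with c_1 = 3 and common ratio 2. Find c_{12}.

c_k = 3·2^(k-1).
c_{12} = 3·2^11 = 6144.

6144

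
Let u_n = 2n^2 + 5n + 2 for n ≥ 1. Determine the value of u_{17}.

665

u_{17} = 2·17^2 + 5·17 + 2 = 665.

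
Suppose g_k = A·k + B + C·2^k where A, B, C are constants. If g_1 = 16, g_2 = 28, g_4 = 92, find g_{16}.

Write the equations: A + B + 2C = 16; 2A + B + 4C = 28; 4A + B + 16C = 92.
Subtracting the first from the second: A + 2C = 12.
Subtracting the second from the third: 2A + 12C = 64.
Solving: C = 5, A = 2, then B = 4.
So g_k = 2·k + 4 + 5·2^k; at k=16 this is 327716.

327716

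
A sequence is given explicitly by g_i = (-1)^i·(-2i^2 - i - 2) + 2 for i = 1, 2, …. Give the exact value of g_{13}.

(-1)^13 = -1; -2i^2 - i - 2 at i=13 is -353; so g_{13} = 355.

355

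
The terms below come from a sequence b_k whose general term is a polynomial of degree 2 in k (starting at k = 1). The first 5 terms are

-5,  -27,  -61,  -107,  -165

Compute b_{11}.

-765

1st diffs: -22, -34, -46, -58.
2nd diffs: -12, -12, -12 (constant).
Newton forward-difference form: b_k = -5 + (-22)·C(k-1,1) + (-12)·C(k-1,2).
At k = 11: k-1 = 10, so b_{11} = -5 - 220 - 540 = -765.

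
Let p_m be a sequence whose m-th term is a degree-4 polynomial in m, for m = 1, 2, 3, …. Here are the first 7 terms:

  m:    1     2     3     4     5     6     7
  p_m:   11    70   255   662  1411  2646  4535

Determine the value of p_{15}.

1st diffs: 59, 185, 407, 749, 1235, 1889.
2nd diffs: 126, 222, 342, 486, 654.
3rd diffs: 96, 120, 144, 168.
4th diffs: 24, 24, 24 (constant).
Newton forward-difference form: p_m = 11 + 59·C(m-1,1) + 126·C(m-1,2) + 96·C(m-1,3) + 24·C(m-1,4).
At m = 15: m-1 = 14, so p_{15} = 11 + 826 + 11466 + 34944 + 24024 = 71271.

71271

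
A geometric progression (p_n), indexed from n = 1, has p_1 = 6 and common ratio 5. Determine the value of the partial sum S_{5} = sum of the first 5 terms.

4686

p_n = 6·5^(n-1).
S = 6·(5^5 - 1)/(5 - 1) = 6·(3125 - 1)/(4) = 4686.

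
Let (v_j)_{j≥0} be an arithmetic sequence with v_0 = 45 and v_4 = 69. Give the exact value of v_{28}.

Common difference d = (69 - 45) / (4 - 0) = 6.
v_j = 45 + (j - 0)·6.
v_{28} = 45 + 28·6 = 213.

213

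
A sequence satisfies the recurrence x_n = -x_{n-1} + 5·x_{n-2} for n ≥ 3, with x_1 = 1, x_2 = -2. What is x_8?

-1082

Compute successive terms:
x_3 = 7  x_4 = -17  x_5 = 52  x_6 = -137  x_7 = 397  x_8 = -1082.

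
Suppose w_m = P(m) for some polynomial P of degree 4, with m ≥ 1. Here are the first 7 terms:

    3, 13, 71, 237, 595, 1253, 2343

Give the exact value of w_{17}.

1st diffs: 10, 58, 166, 358, 658, 1090.
2nd diffs: 48, 108, 192, 300, 432.
3rd diffs: 60, 84, 108, 132.
4th diffs: 24, 24, 24 (constant).
So w_m = m^4 - m^2 - 2m + 5.
Evaluating at m = 17 gives w_{17} = 83203.

83203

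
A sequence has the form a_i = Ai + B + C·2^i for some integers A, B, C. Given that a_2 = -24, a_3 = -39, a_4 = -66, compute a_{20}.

-3145794

The three given values yield: 2A + B + 4C = -24; 3A + B + 8C = -39; 4A + B + 16C = -66.
Subtracting the first from the second: A + 4C = -15.
Subtracting the second from the third: A + 8C = -27.
Solving: C = -3, A = -3, then B = -6.
Hence a_{20} = -3·20 + (-6) + (-3)·1048576 = -3145794.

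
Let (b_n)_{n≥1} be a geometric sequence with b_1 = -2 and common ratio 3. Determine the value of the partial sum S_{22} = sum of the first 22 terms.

-31381059608

b_n = (-2)·3^(n-1).
S = (-2)·(3^22 - 1)/(3 - 1) = (-2)·(31381059609 - 1)/(2) = -31381059608.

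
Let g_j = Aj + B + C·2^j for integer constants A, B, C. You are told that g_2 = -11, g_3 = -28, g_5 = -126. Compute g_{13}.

Plug in j = 2, 3, 5: 2A + B + 4C = -11; 3A + B + 8C = -28; 5A + B + 32C = -126.
Subtracting the first from the second: A + 4C = -17.
Subtracting the second from the third: 2A + 24C = -98.
Solving: C = -4, A = -1, then B = 7.
Hence g_{13} = -1·13 + 7 + (-4)·8192 = -32774.

-32774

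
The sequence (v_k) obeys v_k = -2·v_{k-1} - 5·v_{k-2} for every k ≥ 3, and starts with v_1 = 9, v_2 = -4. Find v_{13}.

80037

Iterate the recurrence:
v_3 = -37; v_4 = 94; v_5 = -3; …; v_{10} = 8996; v_{11} = 9923; v_{12} = -64826; v_{13} = 80037.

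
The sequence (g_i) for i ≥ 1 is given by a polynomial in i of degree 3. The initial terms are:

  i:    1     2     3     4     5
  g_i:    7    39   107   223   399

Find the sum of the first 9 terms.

5751

1st diffs: 32, 68, 116, 176.
2nd diffs: 36, 48, 60.
3rd diffs: 12, 12 (constant).
So g_i = 2i^3 + 6i^2 - 1.
Continuing: 647, 979, 1407, 1943.
Summing i = 1..9 (9 terms) gives 5751.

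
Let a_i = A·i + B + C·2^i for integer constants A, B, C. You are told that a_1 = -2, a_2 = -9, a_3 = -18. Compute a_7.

Write the equations: A + B + 2C = -2; 2A + B + 4C = -9; 3A + B + 8C = -18.
Subtracting the first from the second: A + 2C = -7.
Subtracting the second from the third: A + 4C = -9.
Solving: C = -1, A = -5, then B = 5.
Therefore a_7 = -35 + 5 + (-1)·128 = -158.

-158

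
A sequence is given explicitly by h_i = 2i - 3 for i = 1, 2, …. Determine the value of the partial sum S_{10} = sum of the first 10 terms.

80

Over i = 1..10: Σi = 55.
Total = (2)·55 + (-3)·10 = 80.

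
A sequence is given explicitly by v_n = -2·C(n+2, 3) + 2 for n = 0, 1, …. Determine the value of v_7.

-166

C(9, 3) = 84, so v_7 = -166.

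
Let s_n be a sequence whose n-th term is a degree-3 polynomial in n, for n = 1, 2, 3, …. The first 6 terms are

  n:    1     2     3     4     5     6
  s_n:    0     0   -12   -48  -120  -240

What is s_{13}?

1st diffs: 0, -12, -36, -72, -120.
2nd diffs: -12, -24, -36, -48.
3rd diffs: -12, -12, -12 (constant).
Newton forward-difference form: s_n = (-12)·C(n-1,2) + (-12)·C(n-1,3).
At n = 13: n-1 = 12, so s_{13} = -792 - 2640 = -3432.

-3432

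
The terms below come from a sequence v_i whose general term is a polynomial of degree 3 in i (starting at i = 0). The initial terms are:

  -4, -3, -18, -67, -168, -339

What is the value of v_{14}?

1st diffs: 1, -15, -49, -101, -171.
2nd diffs: -16, -34, -52, -70.
3rd diffs: -18, -18, -18 (constant).
So v_i = -3i^3 + i^2 + 3i - 4.
Evaluating at i = 14 gives v_{14} = -7998.

-7998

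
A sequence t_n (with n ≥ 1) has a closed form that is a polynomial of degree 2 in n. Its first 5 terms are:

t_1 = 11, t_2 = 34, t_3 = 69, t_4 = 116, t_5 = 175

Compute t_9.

531

1st diffs: 23, 35, 47, 59.
2nd diffs: 12, 12, 12 (constant).
So t_n = 6n^2 + 5n.
Evaluating at n = 9 gives t_9 = 531.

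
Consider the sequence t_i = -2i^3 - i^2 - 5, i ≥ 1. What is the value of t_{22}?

t_{22} = -2·22^3 - 1·22^2 - 5 = -21785.

-21785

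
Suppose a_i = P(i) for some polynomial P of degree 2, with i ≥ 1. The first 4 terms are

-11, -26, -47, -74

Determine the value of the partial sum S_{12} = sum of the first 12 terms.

-2442

1st diffs: -15, -21, -27.
2nd diffs: -6, -6 (constant).
Newton forward-difference form: a_i = -11 + (-15)·C(i-1,1) + (-6)·C(i-1,2).
Continuing: …, -107, -146, -191, -242, …, a_{12} = -506.
Summing i = 1..12 (12 terms) gives -2442.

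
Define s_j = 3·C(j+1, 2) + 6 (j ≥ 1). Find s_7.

90

C(8, 2) = 28, so s_7 = 90.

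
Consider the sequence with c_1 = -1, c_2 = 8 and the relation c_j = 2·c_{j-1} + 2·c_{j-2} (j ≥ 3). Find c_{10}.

c_3 = 14;  c_4 = 44;  c_5 = 116;  c_6 = 320;  c_7 = 872;  c_8 = 2384;  c_9 = 6512;  c_{10} = 17792.

17792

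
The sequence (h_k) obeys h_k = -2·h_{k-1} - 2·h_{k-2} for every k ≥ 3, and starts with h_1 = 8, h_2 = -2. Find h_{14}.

Compute successive terms:
h_3 = -12; h_4 = 28; h_5 = -32; …; h_{11} = -192; h_{12} = 448; h_{13} = -512; h_{14} = 128.

128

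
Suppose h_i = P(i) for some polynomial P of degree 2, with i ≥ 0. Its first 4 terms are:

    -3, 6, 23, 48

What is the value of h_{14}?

1st diffs: 9, 17, 25.
2nd diffs: 8, 8 (constant).
Newton forward-difference form: h_i = -3 + 9·C(i,1) + 8·C(i,2).
At i = 14: i = 14, so h_{14} = -3 + 126 + 728 = 851.

851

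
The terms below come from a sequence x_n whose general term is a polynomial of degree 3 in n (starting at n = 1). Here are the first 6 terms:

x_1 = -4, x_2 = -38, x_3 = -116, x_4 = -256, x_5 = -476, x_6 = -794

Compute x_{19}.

1st diffs: -34, -78, -140, -220, -318.
2nd diffs: -44, -62, -80, -98.
3rd diffs: -18, -18, -18 (constant).
So x_n = -3n^3 - 4n^2 - n + 4.
Evaluating at n = 19 gives x_{19} = -22036.

-22036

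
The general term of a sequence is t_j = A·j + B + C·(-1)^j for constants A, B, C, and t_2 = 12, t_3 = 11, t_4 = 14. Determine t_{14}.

24

The three given values yield: 2A + B + C = 12; 3A + B - C = 11; 4A + B + C = 14.
Subtracting the first from the second: A - 2C = -1.
Subtracting the second from the third: A + 2C = 3.
Solving: C = 1, A = 1, then B = 9.
Hence t_{14} = 1·14 + 9 + 1·1 = 24.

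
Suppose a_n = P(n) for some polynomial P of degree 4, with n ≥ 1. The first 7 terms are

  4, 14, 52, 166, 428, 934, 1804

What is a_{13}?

1st diffs: 10, 38, 114, 262, 506, 870.
2nd diffs: 28, 76, 148, 244, 364.
3rd diffs: 48, 72, 96, 120.
4th diffs: 24, 24, 24 (constant).
Newton forward-difference form: a_n = 4 + 10·C(n-1,1) + 28·C(n-1,2) + 48·C(n-1,3) + 24·C(n-1,4).
At n = 13: n-1 = 12, so a_{13} = 4 + 120 + 1848 + 10560 + 11880 = 24412.

24412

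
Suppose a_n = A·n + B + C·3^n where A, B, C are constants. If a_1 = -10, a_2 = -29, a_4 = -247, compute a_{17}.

Plug in n = 1, 2, 4: A + B + 3C = -10; 2A + B + 9C = -29; 4A + B + 81C = -247.
Subtracting the first from the second: A + 6C = -19.
Subtracting the second from the third: 2A + 72C = -218.
Solving: C = -3, A = -1, then B = 0.
Hence a_{17} = -1·17 + 0 + (-3)·129140163 = -387420506.

-387420506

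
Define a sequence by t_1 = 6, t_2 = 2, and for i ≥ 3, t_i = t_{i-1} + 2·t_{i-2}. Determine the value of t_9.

t_3 = 14; t_4 = 18; t_5 = 46; t_6 = 82; t_7 = 174; t_8 = 338; t_9 = 686.
(Characteristic roots are 2 and -1.)

686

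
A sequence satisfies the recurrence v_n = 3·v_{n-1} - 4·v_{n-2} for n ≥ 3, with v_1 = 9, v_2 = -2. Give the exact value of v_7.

486

Compute successive terms:
v_3 = -42; v_4 = -118; v_5 = -186; v_6 = -86; v_7 = 486.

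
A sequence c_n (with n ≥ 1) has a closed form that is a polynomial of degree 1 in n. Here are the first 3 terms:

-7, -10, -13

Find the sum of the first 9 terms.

1st diffs: -3, -3 (constant).
So c_n = -3n - 4.
Continuing: …, -16, -19, -22, -25, …, c_9 = -31.
Summing n = 1..9 (9 terms) gives -171.

-171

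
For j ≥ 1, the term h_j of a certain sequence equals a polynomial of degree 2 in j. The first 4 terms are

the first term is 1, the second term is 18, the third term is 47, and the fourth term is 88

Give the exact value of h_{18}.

1st diffs: 17, 29, 41.
2nd diffs: 12, 12 (constant).
Newton forward-difference form: h_j = 1 + 17·C(j-1,1) + 12·C(j-1,2).
At j = 18: j-1 = 17, so h_{18} = 1 + 289 + 1632 = 1922.

1922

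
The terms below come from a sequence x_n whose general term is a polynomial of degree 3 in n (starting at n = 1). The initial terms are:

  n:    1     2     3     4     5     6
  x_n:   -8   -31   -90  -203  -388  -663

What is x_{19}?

1st diffs: -23, -59, -113, -185, -275.
2nd diffs: -36, -54, -72, -90.
3rd diffs: -18, -18, -18 (constant).
Newton forward-difference form: x_n = -8 + (-23)·C(n-1,1) + (-36)·C(n-1,2) + (-18)·C(n-1,3).
At n = 19: n-1 = 18, so x_{19} = -8 - 414 - 5508 - 14688 = -20618.

-20618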